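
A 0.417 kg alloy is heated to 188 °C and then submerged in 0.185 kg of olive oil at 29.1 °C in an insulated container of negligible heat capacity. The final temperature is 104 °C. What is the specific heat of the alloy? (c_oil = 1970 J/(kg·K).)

c ≈ 779 J/(kg·K)

Heat gained plus heat lost sum to zero:
0.417·c·(104 − 188) + 0.185·1970·(104 − 29.1) = 0
-35.03 c = -27297
c = -27297/-35.03 ≈ 779.3 J/(kg·K)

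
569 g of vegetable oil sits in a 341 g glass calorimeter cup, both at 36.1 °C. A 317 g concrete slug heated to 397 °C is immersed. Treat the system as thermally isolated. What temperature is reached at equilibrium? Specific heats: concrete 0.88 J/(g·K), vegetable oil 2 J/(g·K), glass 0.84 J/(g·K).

T_f ≈ 95.2 °C

Let T be the final temperature. ΣQ_i = 0:
317*0.88*(T − 397) + 569*2*(T − 36.1) + 341*0.84*(T − 36.1) = 0
278.96(T − 397) + 1138(T − 36.1) + 286.44(T − 36.1) = 0
1703.4 T = 162169
T = 162169 / 1703.4 = 95.2 °C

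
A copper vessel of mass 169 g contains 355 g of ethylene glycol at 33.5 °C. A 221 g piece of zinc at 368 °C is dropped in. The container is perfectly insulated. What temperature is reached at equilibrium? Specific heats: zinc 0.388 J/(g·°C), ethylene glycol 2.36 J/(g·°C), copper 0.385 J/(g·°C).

Energy conservation, ΣQ = 0:
221×0.388×(T − 368) + 355×2.36×(T − 33.5) + 169×0.385×(T − 33.5) = 0
988.61 T = 61801
T = 61801 / 988.61 = 62.5 °C

T_f ≈ 62.5 °C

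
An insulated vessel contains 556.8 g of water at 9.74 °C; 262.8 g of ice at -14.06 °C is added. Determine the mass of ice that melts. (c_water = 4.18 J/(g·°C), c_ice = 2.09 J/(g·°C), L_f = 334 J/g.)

m_melted ≈ 44.8 g

Heat available from the water dropping to 0 °C: 556.8×4.18×9.74 = 22669 J.
Of that, 262.8×2.09×14.06 = 7722.5 J goes to bring the ice to 0 °C, leaving 14947 J.
Fully melting the ice requires m_ice L_f = 262.8×334 = 87775 J.
That's not enough to melt it all — equilibrium is at 0 °C with ice remaining.
m_melt = 14947 / L_f = 44.75 g.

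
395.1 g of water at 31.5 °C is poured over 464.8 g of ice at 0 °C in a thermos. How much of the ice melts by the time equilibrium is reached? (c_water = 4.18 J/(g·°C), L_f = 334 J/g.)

Heat available from the water dropping to 0 °C: 395.1·4.18·31.5 = 52023 J.
Fully melting the ice requires m_ice L_f = 464.8·334 = 155243 J.
52023 J < 155243 J, so only part of the ice melts and the system sits at 0 °C.
Mass melted = 52023/334 ≈ 155.8 g.

m_melted ≈ 156 g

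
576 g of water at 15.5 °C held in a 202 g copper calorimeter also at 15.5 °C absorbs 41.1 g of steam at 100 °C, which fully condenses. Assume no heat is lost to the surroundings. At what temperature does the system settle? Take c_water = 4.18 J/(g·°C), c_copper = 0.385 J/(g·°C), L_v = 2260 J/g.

T_f ≈ 55.9 °C

Heat gained plus heat lost sum to zero:
latent heat released on condensation: 41.1·2260 = 92886; condensate cools 100→T: 41.1·4.18·(T − 100) = 171.8(T − 100); original water: 2407.7(T − 15.5); copper cup: 202·0.385·(T − 15.5) = 77.77(T − 15.5)
2657.2 T = 92886 + 17180 + 38524 = 148590
T ≈ 55.92 °C, under the boiling point, so the assumption holds.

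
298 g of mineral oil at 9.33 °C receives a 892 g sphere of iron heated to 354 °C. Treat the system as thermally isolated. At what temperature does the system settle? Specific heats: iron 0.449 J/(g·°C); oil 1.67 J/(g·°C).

Taking heat into each body as positive, Σ m c ΔT = 0:
892·0.449·(T − 354) + 298·1.67·(T − 9.33) = 0
400.51(T − 354) + 497.66(T − 9.33) = 0
(400.51 + 497.66) T = 400.51·354 + 497.66·9.33
T = 146423/898.17 ≈ 163.02 °C

T_f ≈ 163.0 °C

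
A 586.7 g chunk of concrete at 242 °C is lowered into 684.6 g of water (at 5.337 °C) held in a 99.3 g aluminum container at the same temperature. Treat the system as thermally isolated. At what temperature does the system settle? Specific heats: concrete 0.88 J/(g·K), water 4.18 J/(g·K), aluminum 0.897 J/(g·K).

T_f ≈ 40.6 °C

Setting the total heat transfer to zero:
586.7×0.88×(T − 242) + 684.6×4.18×(T − 5.337) + 99.3×0.897×(T − 5.337) = 0
516.3(T − 242) + 2861.6(T − 5.337) + 89.07(T − 5.337) = 0
(516.3 + 2861.6 + 89.07) T = 516.3×242 + 2861.6×5.337 + 89.07×5.337
T = 140692 / 3467 = 40.6 °C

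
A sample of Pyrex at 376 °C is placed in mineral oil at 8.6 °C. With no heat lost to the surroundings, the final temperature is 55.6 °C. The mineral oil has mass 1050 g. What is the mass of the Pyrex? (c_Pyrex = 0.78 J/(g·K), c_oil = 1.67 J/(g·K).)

m ≈ 330 g

Net heat exchanged in the isolated system is zero:
m×0.78×(55.6 − 376) + 1050×1.67×(55.6 − 8.6) = 0
-249.91 m = -82414
m = -82414/-249.91 ≈ 329.8 g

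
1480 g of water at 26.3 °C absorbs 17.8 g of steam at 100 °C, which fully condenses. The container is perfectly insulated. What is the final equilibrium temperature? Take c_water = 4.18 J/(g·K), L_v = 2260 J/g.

T_f ≈ 33.6 °C

Let T be the final temperature. ΣQ_i = 0:
steam→water at 100 °C releases m L_v = 17.8×2260 = 40228; condensate cools 100→T: 17.8×4.18×(T − 100) = 74.4(T − 100); original water: 6186.4(T − 26.3)
6260.8 T = 40228 + 7440.4 + 162702 = 210371
T ≈ 33.60 °C (< 100 °C, so full condensation is consistent).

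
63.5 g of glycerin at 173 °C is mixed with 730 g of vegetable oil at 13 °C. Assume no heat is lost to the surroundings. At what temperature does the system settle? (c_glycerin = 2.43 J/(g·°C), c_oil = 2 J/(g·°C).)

Conservation of energy gives ΣQ = 0:
63.5×2.43×(T − 173) + 730×2×(T − 13) = 0
154.31(T − 173) + 1460(T − 13) = 0
(154.31 + 1460) T = 154.31×173 + 1460×13
T = 45675/1614.3 ≈ 28.29 °C

T_f ≈ 28.3 °C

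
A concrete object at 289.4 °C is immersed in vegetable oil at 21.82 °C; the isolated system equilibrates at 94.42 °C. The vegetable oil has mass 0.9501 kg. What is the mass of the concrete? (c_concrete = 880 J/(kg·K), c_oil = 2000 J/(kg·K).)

m ≈ 0.804 kg

|Q_concrete| = |Q_oil|:
m×880×(289.4 − 94.42) = 0.9501×2000×(94.42 − 21.82)
171582 m = 137955  ⇒  m ≈ 0.804 kg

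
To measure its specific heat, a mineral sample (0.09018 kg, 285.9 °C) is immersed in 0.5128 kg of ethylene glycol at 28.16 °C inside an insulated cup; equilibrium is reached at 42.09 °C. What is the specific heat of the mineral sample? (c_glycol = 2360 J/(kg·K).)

Heat lost by the mineral sample = heat gained by the glycol:
0.09018×c×(285.9 − 42.09) = 0.5128×2360×(42.09 − 28.16)
21.99 c = 16858  ⇒  c ≈ 766.7 J/(kg·K)

c ≈ 767 J/(kg·K)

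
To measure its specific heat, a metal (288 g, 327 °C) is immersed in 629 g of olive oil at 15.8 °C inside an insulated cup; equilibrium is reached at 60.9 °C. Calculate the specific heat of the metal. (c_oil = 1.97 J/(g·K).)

c ≈ 0.729 J/(g·K)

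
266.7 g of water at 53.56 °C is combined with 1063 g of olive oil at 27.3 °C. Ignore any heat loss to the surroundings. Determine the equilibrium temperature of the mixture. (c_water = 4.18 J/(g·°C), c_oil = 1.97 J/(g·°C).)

T_f ≈ 36.4 °C

Let T be the final temperature. ΣQ_i = 0:
266.7×4.18×(T − 53.56) + 1063×1.97×(T − 27.3) = 0
3208.9 T = 116878
T = 116878 / 3208.9 = 36.4 °C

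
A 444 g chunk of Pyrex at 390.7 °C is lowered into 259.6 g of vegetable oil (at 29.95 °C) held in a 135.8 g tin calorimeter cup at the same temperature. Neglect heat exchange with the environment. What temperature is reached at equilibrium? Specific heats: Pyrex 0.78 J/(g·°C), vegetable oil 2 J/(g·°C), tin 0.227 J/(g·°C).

Net heat exchanged in the isolated system is zero:
444×0.78×(T − 390.7) + 259.6×2×(T − 29.95) + 135.8×0.227×(T − 29.95) = 0
346.32(T − 390.7) + 519.2(T − 29.95) + 30.83(T − 29.95) = 0
(346.32 + 519.2 + 30.83) T = 346.32×390.7 + 519.2×29.95 + 30.83×29.95
T = 151781 / 896.35 = 169 °C

T_f ≈ 169.3 °C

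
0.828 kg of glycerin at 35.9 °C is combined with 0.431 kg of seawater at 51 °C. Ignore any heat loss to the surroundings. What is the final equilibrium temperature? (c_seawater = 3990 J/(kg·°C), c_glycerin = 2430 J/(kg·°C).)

T_f ≈ 42.9 °C

T_f is the heat-capacity-weighted average of the initial temperatures:
T_f = (1719.7*51 + 2012*35.9) / (1719.7 + 2012)
    = 159936 / 3731.7 ≈ 42.86 °C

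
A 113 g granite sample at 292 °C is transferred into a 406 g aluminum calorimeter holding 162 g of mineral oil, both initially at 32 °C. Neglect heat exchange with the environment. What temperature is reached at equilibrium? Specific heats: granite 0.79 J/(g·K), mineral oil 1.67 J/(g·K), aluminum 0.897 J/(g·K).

T_f ≈ 64.1 °C

Let T be the final temperature. ΣQ_i = 0:
113×0.79×(T − 292) + 162×1.67×(T − 32) + 406×0.897×(T − 32) = 0
723.99 T = 46378
T ≈ 64.06 °C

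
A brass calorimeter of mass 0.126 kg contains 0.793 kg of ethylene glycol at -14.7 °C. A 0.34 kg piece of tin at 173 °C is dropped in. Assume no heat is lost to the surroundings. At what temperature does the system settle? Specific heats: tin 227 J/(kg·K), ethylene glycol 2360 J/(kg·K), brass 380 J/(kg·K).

T_f ≈ -7.4 °C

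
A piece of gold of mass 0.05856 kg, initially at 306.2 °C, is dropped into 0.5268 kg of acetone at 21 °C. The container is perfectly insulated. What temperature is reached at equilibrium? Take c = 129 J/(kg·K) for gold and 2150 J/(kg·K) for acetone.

Taking heat into each body as positive, Σ m c ΔT = 0:
0.05856×129×(T − 306.2) + 0.5268×2150×(T − 21) = 0
7.554(T − 306.2) + 1132.6(T − 21) = 0
(7.554 + 1132.6) T = 7.554×306.2 + 1132.6×21
T = 26098 / 1140.2 = 22.9 °C

T_f ≈ 22.9 °C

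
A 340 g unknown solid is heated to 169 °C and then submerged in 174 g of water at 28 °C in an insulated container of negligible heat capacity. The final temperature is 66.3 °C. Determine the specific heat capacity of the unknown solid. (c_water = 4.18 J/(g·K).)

c ≈ 0.798 J/(g·K)

Energy conservation, ΣQ = 0:
340·c·(66.3 − 169) + 174·4.18·(66.3 − 28) = 0
-34918 c = -27856
c = -27856/-34918 ≈ 0.7978 J/(g·K)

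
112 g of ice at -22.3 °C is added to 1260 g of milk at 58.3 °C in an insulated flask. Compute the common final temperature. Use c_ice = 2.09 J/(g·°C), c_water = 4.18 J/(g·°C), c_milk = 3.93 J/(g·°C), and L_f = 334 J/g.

Heat gained plus heat lost sum to zero:
ice -22.3→0 °C: 112×2.09×22.3 = 5220; fusion: m_ice L_f = 112×334 = 37408; meltwater 0→T: 112×4.18×T = 468.16 T; milk cools: 1260×3.93×(T − 58.3) = 4951.8(T − 58.3)
5420 T = 288690 − 42628 = 246062
T ≈ 45.40 °C (positive, so assuming full melt was valid).

T_f ≈ 45.4 °C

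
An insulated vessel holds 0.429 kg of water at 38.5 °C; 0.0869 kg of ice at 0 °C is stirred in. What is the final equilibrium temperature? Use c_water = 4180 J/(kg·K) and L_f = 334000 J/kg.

Taking heat into each body as positive, Σ m c ΔT = 0:
fusion: m_ice L_f = 0.0869×334000 = 29025; warm the meltwater: 363.24 T; water cools: 0.429×4180×(T − 38.5) = 1793.2(T − 38.5)
2156.5 T = 69039 − 29025 = 40014
T ≈ 18.56 °C (positive, so assuming full melt was valid).

T_f ≈ 18.6 °C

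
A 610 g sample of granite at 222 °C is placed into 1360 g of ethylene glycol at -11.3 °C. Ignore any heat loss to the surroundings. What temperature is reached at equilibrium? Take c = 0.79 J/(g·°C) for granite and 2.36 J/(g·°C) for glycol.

Set heat shed by the hot body equal to heat absorbed by the cold body:
610×0.79×(222 − T) = 1360×2.36×(T − (-11.3))
481.9(222 − T) = 3209.6(T − (-11.3))
3691.5 T = 70713  ⇒  T ≈ 19.16 °C

T_f ≈ 19.2 °C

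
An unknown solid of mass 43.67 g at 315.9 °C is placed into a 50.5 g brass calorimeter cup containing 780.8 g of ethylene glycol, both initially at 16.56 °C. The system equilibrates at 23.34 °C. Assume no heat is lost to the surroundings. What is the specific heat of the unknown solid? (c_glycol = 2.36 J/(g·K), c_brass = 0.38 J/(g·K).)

Net heat exchanged in the isolated system is zero:
43.67×c×(23.34 − 315.9) + 780.8×2.36×(23.34 − 16.56) + 50.5×0.38×(23.34 − 16.56) = 0
-12776 c = -12624
c = -12624/-12776 ≈ 0.9881 J/(g·K)

c ≈ 0.988 J/(g·K)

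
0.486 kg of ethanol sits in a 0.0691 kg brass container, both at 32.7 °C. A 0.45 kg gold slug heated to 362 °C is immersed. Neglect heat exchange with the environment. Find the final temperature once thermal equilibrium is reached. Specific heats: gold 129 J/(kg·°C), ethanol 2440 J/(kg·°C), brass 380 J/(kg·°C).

Taking heat into each body as positive, Σ m c ΔT = 0:
0.45×129×(T − 362) + 0.486×2440×(T − 32.7) + 0.0691×380×(T − 32.7) = 0
58.05(T − 362) + 1185.8(T − 32.7) + 26.26(T − 32.7) = 0
1270.1 T = 60650
T = 60650 / 1270.1 = 47.8 °C

T_f ≈ 47.8 °C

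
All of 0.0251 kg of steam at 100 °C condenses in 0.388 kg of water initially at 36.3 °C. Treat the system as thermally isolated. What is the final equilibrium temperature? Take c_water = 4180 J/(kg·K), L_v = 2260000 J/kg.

T_f ≈ 73.0 °C

Sum of m c ΔT and latent-heat terms is zero:
steam→water at 100 °C releases m L_v = 0.0251×2260000 = 56726; condensate cools 100→T: 0.0251×4180×(T − 100) = 104.92(T − 100); water warms: 0.388×4180×(T − 36.3) = 1621.8(T − 36.3)
1726.8 T = 56726 + 10492 + 58873 = 126091
T ≈ 73.02 °C (< 100 °C, so full condensation is consistent).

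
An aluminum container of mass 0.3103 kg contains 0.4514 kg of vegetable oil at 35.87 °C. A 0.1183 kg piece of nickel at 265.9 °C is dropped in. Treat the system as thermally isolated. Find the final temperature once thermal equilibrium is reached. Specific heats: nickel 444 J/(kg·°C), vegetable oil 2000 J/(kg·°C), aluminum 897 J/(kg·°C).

T_f ≈ 45.7 °C

With ΣQ=0 the equilibrium temperature is the m·c-weighted mean:
T_f = (52.53·265.9 + 902.8·35.87 + 278.34·35.87) / (52.53 + 902.8 + 278.34)
    = 56334 / 1233.7 ≈ 45.66 °C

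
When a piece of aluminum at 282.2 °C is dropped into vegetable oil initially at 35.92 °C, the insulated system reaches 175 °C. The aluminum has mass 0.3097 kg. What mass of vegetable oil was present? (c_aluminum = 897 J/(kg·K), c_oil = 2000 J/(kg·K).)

m ≈ 0.107 kg

Taking heat into each body as positive, Σ m c ΔT = 0:
0.3097·897·(175 − 282.2) + m·2000·(175 − 35.92) = 0
278160 m = 29780
m = 29780/278160 ≈ 0.1071 kg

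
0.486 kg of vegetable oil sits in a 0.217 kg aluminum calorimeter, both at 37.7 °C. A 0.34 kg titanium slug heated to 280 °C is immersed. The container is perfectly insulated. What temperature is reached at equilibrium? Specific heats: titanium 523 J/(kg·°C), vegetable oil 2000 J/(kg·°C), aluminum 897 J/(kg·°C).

T_f ≈ 69.7 °C

T_f = Σ m_i c_i T_i / Σ m_i c_i:
T_f = (177.82×280 + 972×37.7 + 194.65×37.7) / (177.82 + 972 + 194.65)
    = 93772 / 1344.5 ≈ 69.75 °C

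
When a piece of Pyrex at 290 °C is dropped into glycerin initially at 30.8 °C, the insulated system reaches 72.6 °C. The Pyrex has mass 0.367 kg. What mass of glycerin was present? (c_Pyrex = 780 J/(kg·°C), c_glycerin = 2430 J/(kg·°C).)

Let T be the final temperature. ΣQ_i = 0:
0.367·780·(72.6 − 290) + m·2430·(72.6 − 30.8) = 0
101574 m = 62233
m = 62233/101574 ≈ 0.6127 kg

m ≈ 0.613 kg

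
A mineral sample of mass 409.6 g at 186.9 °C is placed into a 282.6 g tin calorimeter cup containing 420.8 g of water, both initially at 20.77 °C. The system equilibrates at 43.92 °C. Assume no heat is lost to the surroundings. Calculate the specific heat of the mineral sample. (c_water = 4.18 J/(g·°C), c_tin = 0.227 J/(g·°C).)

Taking heat into each body as positive, Σ m c ΔT = 0:
409.6·c·(43.92 − 186.9) + 420.8·4.18·(43.92 − 20.77) + 282.6·0.227·(43.92 − 20.77) = 0
-58565 c = -42205
c = -42205/-58565 ≈ 0.7207 J/(g·°C)

c ≈ 0.721 J/(g·°C)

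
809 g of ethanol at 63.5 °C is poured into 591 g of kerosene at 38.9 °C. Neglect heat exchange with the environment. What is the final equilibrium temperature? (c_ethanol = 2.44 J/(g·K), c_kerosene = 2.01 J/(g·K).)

T_f ≈ 54.3 °C

Net heat exchanged in the isolated system is zero:
809*2.44*(T − 63.5) + 591*2.01*(T − 38.9) = 0
3161.9 T = 171556
T = 171556 / 3161.9 = 54.3 °C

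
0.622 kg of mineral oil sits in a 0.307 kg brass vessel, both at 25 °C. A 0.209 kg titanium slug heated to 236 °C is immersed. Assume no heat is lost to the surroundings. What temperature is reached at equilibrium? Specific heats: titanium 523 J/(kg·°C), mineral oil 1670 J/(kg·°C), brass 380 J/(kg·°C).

T_f ≈ 43.2 °C

T_f = Σ m_i c_i T_i / Σ m_i c_i:
T_f = (109.31×236 + 1038.7×25 + 116.66×25) / (109.31 + 1038.7 + 116.66)
    = 54681 / 1264.7 ≈ 43.24 °C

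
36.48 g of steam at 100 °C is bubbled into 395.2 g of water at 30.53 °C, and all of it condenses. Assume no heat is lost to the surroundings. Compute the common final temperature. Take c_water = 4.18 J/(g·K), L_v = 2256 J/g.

T_f ≈ 82.0 °C

Energy balance with sensible and latent terms:
condense steam: −36.48×2256 = −82299
  condensed water 100 °C→T: 152.49(T − 100)
  original water: 1651.9(T − 30.53)
1804.4 T = 82299 + 15249 + 50434 = 147981
T ≈ 82.01 °C (< 100 °C, so full condensation is consistent).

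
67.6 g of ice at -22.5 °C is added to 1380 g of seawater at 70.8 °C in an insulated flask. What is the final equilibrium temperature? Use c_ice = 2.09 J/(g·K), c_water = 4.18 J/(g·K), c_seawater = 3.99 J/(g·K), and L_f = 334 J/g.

T_f ≈ 62.9 °C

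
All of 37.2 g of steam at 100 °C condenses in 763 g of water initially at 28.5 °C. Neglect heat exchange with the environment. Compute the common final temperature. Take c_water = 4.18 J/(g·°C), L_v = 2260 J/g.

T_f ≈ 57.0 °C

Let T be the final temperature. ΣQ_i = 0:
latent heat released on condensation: 37.2·2260 = 84072
  condensate cools 100→T: 37.2·4.18·(T − 100) = 155.5(T − 100)
  water warms: 763·4.18·(T − 28.5) = 3189.3(T − 28.5)
3344.8 T = 84072 + 15550 + 90896 = 190518
T ≈ 56.96 °C, under the boiling point, so the assumption holds.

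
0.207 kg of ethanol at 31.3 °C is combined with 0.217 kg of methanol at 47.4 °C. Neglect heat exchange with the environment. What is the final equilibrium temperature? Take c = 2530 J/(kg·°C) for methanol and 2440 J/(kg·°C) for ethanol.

T_f ≈ 39.7 °C

Setting the total heat transfer to zero:
0.217*2530*(T − 47.4) + 0.207*2440*(T − 31.3) = 0
(549.01 + 505.08) T = 549.01*47.4 + 505.08*31.3
T ≈ 39.69 °C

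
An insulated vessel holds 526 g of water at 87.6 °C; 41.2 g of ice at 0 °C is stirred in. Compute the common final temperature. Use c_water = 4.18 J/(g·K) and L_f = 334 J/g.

T_f ≈ 75.4 °C

Energy conservation, ΣQ = 0:
melt ice: 41.2·334 = 13761
  meltwater 0→T: 41.2·4.18·T = 172.22 T
  water cools: 526·4.18·(T − 87.6) = 2198.7(T − 87.6)
2370.9 T = 192604 − 13761 = 178844
T ≈ 75.43 °C — above 0 °C, consistent with complete melting.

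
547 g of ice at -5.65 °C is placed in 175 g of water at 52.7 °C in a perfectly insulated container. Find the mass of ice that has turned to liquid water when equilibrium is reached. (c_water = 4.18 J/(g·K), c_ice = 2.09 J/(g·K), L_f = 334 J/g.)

Water can give up m c ΔT = 175·4.18·52.7 = 38550 J before reaching 0 °C.
Of that, 547·2.09·5.65 = 6459.2 J goes to bring the ice to 0 °C, leaving 32091 J.
To melt every bit of ice: 547·334 = 182698 J.
Since 32091 < 182698 J, not all the ice melts; equilibrium is at 0 °C.
Mass melted = 32091/334 ≈ 96.08 g.

m_melted ≈ 96.1 g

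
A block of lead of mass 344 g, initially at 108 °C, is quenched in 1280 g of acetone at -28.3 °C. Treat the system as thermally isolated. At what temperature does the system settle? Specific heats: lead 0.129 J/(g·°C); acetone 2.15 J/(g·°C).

Set heat shed by the hot body equal to heat absorbed by the cold body:
344×0.129×(108 − T) = 1280×2.15×(T − (-28.3))
44.38(108 − T) = 2752(T − (-28.3))
2796.4 T = -73089  ⇒  T ≈ -26.14 °C

T_f ≈ -26.1 °C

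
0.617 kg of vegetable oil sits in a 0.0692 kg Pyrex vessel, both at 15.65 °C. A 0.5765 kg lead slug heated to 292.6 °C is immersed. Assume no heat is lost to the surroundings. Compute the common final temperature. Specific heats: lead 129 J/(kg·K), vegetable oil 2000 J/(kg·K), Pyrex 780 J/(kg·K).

T_f ≈ 30.8 °C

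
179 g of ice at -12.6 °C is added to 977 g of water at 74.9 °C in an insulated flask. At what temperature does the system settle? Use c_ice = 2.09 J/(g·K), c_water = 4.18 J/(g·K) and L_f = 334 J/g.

T_f ≈ 50.0 °C

Sum of m c ΔT and latent-heat terms is zero:
warm ice to 0 °C: 179·2.09·(0 − (-12.6)) = 4713.8; fusion: m_ice L_f = 179·334 = 59786; meltwater 0→T: 179·4.18·T = 748.22 T; water cools: 977·4.18·(T − 74.9) = 4083.9(T − 74.9)
4832.1 T = 305881 − 64500 = 241381
T ≈ 49.95 °C (positive, so assuming full melt was valid).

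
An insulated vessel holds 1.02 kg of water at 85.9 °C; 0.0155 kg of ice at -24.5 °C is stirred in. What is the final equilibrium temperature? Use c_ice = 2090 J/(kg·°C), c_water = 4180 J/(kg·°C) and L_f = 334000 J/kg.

T_f ≈ 83.2 °C

Energy conservation, ΣQ = 0:
warm ice to 0 °C: 0.0155·2090·(0 − (-24.5)) = 793.68; fusion: m_ice L_f = 0.0155·334000 = 5177; meltwater 0→T: 0.0155·4180·T = 64.79 T; water cools: 1.02·4180·(T − 85.9) = 4263.6(T − 85.9)
4328.4 T = 366243 − 5970.7 = 360273
T ≈ 83.23 °C. Since T > 0 °C, the all-ice-melts assumption holds.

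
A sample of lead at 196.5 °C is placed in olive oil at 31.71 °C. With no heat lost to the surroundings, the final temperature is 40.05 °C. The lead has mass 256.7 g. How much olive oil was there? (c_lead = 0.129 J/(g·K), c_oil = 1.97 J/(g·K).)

m ≈ 315 g

Heat lost by the lead = heat gained by the oil:
256.7·0.129·(196.5 − 40.05) = m·1.97·(40.05 − 31.71)
16.43 m = 5180.7  ⇒  m ≈ 315.3 g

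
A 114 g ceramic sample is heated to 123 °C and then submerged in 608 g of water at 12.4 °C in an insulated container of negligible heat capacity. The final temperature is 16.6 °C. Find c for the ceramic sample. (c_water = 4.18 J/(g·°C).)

Heat gained plus heat lost sum to zero:
114×c×(16.6 − 123) + 608×4.18×(16.6 − 12.4) = 0
-12130 c = -10674
c = -10674/-12130 ≈ 0.88 J/(g·°C)

c ≈ 0.88 J/(g·°C)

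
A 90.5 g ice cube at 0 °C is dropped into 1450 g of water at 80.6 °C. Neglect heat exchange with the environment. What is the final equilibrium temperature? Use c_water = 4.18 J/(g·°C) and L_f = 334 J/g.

T_f ≈ 71.2 °C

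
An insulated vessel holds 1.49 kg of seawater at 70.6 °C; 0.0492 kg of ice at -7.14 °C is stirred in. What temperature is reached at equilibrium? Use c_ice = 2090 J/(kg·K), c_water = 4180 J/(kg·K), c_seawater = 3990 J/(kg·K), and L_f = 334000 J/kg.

T_f ≈ 65.4 °C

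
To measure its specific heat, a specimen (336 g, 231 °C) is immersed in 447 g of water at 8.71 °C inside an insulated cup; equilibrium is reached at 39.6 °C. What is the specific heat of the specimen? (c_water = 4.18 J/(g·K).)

c ≈ 0.897 J/(g·K)

m_s c (T_s − T_f) = m_water c_water (T_f − T_0):
336·c·(231 − 39.6) = 447·4.18·(39.6 − 8.71)
64310 c = 57717  ⇒  c ≈ 0.8975 J/(g·K)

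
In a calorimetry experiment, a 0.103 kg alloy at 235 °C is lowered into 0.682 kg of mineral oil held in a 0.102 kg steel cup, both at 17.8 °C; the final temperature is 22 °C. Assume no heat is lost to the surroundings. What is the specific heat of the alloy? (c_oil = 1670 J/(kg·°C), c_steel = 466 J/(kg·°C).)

c ≈ 227 J/(kg·°C)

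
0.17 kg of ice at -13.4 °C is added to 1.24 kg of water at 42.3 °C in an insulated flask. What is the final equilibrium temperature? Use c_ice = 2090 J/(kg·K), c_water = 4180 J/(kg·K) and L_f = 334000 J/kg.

Sum of m c ΔT and latent-heat terms is zero:
warm ice to 0 °C: 0.17·2090·(0 − (-13.4)) = 4761
  fusion: m_ice L_f = 0.17·334000 = 56780
  meltwater 0→T: 0.17·4180·T = 710.6 T
  water cools: 1.24·4180·(T − 42.3) = 5183.2(T − 42.3)
5893.8 T = 219249 − 61541 = 157708
T ≈ 26.76 °C (positive, so assuming full melt was valid).

T_f ≈ 26.8 °C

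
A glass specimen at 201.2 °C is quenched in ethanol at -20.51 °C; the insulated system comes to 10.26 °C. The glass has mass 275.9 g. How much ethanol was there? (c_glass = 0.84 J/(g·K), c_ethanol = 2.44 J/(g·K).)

m ≈ 589 g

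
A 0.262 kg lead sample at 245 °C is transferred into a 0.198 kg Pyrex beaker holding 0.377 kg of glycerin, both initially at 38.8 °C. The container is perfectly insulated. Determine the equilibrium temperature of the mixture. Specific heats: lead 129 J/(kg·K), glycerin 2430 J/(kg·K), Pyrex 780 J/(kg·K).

T_f ≈ 45.1 °C

Conservation of energy gives ΣQ = 0:
0.262·129·(T − 245) + 0.377·2430·(T − 38.8) + 0.198·780·(T − 38.8) = 0
33.8(T − 245) + 916.11(T − 38.8) + 154.44(T − 38.8) = 0
(33.8 + 916.11 + 154.44) T = 33.8·245 + 916.11·38.8 + 154.44·38.8
T = 49818/1104.3 ≈ 45.11 °C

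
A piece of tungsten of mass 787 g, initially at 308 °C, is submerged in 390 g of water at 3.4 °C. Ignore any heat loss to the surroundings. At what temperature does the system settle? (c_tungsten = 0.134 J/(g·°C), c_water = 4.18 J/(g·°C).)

T_f ≈ 21.9 °C

With ΣQ=0 the equilibrium temperature is the m·c-weighted mean:
T_f = (105.46·308 + 1630.2·3.4) / (105.46 + 1630.2)
    = 38024 / 1735.7 ≈ 21.91 °C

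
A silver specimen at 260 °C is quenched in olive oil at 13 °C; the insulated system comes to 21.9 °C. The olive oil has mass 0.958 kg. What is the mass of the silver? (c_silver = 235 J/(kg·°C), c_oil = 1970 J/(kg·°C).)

Taking heat into each body as positive, Σ m c ΔT = 0:
m·235·(21.9 − 260) + 0.958·1970·(21.9 − 13) = 0
-55954 m = -16797
m = -16797/-55954 ≈ 0.3002 kg

m ≈ 0.3 kg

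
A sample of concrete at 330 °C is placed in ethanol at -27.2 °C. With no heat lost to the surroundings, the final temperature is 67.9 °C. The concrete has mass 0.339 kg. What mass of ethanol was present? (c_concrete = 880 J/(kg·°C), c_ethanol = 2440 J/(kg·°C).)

Heat gained plus heat lost sum to zero:
0.339×880×(67.9 − 330) + m×2440×(67.9 − (-27.2)) = 0
232044 m = 78190
m = 78190/232044 ≈ 0.337 kg

m ≈ 0.337 kg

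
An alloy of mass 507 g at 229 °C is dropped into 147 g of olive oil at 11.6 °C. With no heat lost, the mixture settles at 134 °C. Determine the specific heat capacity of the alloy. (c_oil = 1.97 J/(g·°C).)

Heat lost by the alloy = heat gained by the oil:
507·c·(229 − 134) = 147·1.97·(134 − 11.6)
48165 c = 35446  ⇒  c ≈ 0.7359 J/(g·°C)

c ≈ 0.736 J/(g·°C)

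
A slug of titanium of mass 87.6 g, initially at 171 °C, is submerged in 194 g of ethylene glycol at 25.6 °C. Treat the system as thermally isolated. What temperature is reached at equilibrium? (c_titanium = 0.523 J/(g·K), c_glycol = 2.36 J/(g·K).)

With ΣQ=0 the equilibrium temperature is the m·c-weighted mean:
T_f = (45.81*171 + 457.84*25.6) / (45.81 + 457.84)
    = 19555 / 503.65 ≈ 38.83 °C

T_f ≈ 38.8 °C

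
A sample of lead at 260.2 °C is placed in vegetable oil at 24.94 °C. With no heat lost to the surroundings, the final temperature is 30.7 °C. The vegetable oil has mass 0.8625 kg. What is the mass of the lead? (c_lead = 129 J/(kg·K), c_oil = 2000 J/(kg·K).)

Net heat exchanged in the isolated system is zero:
m×129×(30.7 − 260.2) + 0.8625×2000×(30.7 − 24.94) = 0
-29606 m = -9936
m = -9936/-29606 ≈ 0.3356 kg

m ≈ 0.336 kg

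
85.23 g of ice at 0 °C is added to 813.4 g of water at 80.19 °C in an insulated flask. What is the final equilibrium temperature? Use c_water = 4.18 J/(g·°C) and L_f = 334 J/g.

T_f ≈ 65.0 °C

Sum of m c ΔT and latent-heat terms is zero:
fusion: m_ice L_f = 85.23·334 = 28467
  warm the meltwater: 356.26 T
  water cools: 813.4·4.18·(T − 80.19) = 3400(T − 80.19)
3756.3 T = 272647 − 28467 = 244180
T ≈ 65.01 °C. Since T > 0 °C, the all-ice-melts assumption holds.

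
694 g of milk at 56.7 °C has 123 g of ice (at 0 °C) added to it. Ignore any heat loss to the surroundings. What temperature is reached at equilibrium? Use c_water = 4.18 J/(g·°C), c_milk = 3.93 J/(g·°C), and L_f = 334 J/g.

T_f ≈ 35.0 °C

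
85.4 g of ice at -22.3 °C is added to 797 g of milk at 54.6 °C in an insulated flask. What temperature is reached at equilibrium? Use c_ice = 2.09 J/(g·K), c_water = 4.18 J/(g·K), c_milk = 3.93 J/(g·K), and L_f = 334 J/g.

Sum of m c ΔT and latent-heat terms is zero:
ice -22.3→0 °C: 85.4·2.09·22.3 = 3980.2; latent heat to melt: 85.4·334 = 28524; warm the meltwater: 356.97 T; milk cools: 797·3.93·(T − 54.6) = 3132.2(T − 54.6)
3489.2 T = 171019 − 32504 = 138515
T ≈ 39.70 °C. Since T > 0 °C, the all-ice-melts assumption holds.

T_f ≈ 39.7 °C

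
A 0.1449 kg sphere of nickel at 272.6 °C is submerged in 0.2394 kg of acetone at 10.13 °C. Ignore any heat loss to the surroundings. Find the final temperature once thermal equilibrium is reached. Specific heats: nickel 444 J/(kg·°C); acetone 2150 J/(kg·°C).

T_f ≈ 39.3 °C

Set heat shed by the hot body equal to heat absorbed by the cold body:
0.1449·444·(272.6 − T) = 0.2394·2150·(T − 10.13)
64.34(272.6 − T) = 514.71(T − 10.13)
579.05 T = 22752  ⇒  T ≈ 39.29 °C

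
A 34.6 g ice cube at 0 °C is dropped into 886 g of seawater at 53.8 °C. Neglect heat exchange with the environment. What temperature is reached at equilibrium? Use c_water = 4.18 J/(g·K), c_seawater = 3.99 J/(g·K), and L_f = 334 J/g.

T_f ≈ 48.5 °C

Net heat exchanged in the isolated system is zero:
melt ice: 34.6·334 = 11556; meltwater 0→T: 34.6·4.18·T = 144.63 T; seawater: 3535.1(T − 53.8)
3679.8 T = 190191 − 11556 = 178634
T ≈ 48.54 °C. Since T > 0 °C, the all-ice-melts assumption holds.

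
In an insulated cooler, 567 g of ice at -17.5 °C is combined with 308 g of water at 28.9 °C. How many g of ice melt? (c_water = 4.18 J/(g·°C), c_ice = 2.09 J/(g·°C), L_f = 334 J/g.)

m_melted ≈ 49.3 g

Cooling the water to 0 °C releases 308·4.18·28.9 = 37207 J.
Warming the ice to 0 °C takes 567·2.09·17.5 = 20738 J, leaving 16469 J for melting.
Melting all 567 g of ice would need 567·334 = 189378 J.
16469 J < 189378 J, so only part of the ice melts and the system sits at 0 °C.
m_melted·334 = 16469  ⇒  m_melted ≈ 49.31 g.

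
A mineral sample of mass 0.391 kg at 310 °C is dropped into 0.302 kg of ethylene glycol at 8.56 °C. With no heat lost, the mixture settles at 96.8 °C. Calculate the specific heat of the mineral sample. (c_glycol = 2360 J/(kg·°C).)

c ≈ 754 J/(kg·°C)

m_s c (T_s − T_f) = m_glycol c_glycol (T_f − T_0):
0.391×c×(310 − 96.8) = 0.302×2360×(96.8 − 8.56)
83.36 c = 62890  ⇒  c ≈ 754.4 J/(kg·°C)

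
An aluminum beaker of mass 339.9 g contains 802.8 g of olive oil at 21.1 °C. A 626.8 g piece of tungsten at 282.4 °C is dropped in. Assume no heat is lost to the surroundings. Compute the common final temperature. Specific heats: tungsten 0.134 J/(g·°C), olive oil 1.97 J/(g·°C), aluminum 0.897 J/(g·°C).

T_f ≈ 32.2 °C

Net heat exchanged in the isolated system is zero:
626.8×0.134×(T − 282.4) + 802.8×1.97×(T − 21.1) + 339.9×0.897×(T − 21.1) = 0
83.99(T − 282.4) + 1581.5(T − 21.1) + 304.89(T − 21.1) = 0
1970.4 T = 63522
T = 63522/1970.4 ≈ 32.24 °C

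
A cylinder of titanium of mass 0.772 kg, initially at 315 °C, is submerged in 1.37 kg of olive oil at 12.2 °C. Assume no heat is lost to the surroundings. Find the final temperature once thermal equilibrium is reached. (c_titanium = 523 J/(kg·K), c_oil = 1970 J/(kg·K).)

T_f ≈ 51.6 °C

T_f is the heat-capacity-weighted average of the initial temperatures:
T_f = (403.76×315 + 2698.9×12.2) / (403.76 + 2698.9)
    = 160110 / 3102.7 ≈ 51.60 °C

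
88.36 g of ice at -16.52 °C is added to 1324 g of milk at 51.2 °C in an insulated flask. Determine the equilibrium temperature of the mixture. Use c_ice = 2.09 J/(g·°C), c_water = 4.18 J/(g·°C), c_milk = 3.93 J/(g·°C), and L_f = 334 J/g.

T_f ≈ 42.0 °C

Setting the total heat transfer to zero:
ice -16.52→0 °C: 88.36·2.09·16.52 = 3050.8
  latent heat to melt: 88.36·334 = 29512
  warm the meltwater: 369.34 T
  milk: 5203.3(T − 51.2)
5572.7 T = 266410 − 32563 = 233847
T ≈ 41.96 °C — above 0 °C, consistent with complete melting.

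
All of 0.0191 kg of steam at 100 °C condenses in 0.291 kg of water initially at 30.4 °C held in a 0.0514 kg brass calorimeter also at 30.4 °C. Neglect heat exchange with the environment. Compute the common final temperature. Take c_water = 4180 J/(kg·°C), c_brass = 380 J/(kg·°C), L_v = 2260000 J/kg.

T_f ≈ 67.4 °C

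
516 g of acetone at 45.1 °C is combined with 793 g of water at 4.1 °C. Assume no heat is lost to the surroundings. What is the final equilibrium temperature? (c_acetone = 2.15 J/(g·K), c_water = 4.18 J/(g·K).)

T_f ≈ 14.4 °C

With ΣQ=0 the equilibrium temperature is the m·c-weighted mean:
T_f = (1109.4×45.1 + 3314.7×4.1) / (1109.4 + 3314.7)
    = 63624 / 4424.1 ≈ 14.38 °C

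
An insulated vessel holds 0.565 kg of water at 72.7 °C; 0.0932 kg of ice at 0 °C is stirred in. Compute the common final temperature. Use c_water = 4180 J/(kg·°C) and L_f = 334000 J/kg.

Sum of m c ΔT and latent-heat terms is zero:
fusion: m_ice L_f = 0.0932·334000 = 31129
  meltwater 0→T: 0.0932·4180·T = 389.58 T
  water cools: 0.565·4180·(T − 72.7) = 2361.7(T − 72.7)
2751.3 T = 171696 − 31129 = 140567
T ≈ 51.09 °C. Since T > 0 °C, the all-ice-melts assumption holds.

T_f ≈ 51.1 °C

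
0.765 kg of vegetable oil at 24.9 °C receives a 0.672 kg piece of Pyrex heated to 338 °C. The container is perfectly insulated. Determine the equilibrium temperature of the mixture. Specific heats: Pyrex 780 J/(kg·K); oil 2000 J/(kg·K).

Set heat shed by the hot body equal to heat absorbed by the cold body:
0.672*780*(338 − T) = 0.765*2000*(T − 24.9)
524.16(338 − T) = 1530(T − 24.9)
2054.2 T = 215263  ⇒  T ≈ 104.79 °C

T_f ≈ 104.8 °C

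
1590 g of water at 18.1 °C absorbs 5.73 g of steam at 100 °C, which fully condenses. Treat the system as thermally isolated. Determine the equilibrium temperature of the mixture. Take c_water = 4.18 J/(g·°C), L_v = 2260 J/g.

Conservation of energy gives ΣQ = 0:
steam→water at 100 °C releases m L_v = 5.73×2260 = 12950
  condensate cools 100→T: 5.73×4.18×(T − 100) = 23.95(T − 100)
  original water: 6646.2(T − 18.1)
6670.2 T = 12950 + 2395.1 + 120296 = 135641
T ≈ 20.34 °C, under the boiling point, so the assumption holds.

T_f ≈ 20.3 °C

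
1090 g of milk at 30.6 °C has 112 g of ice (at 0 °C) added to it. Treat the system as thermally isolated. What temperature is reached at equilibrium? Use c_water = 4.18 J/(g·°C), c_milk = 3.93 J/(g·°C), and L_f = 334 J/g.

T_f ≈ 19.7 °C

Conservation of energy gives ΣQ = 0:
latent heat to melt: 112·334 = 37408
  warm the meltwater: 468.16 T
  milk cools: 1090·3.93·(T − 30.6) = 4283.7(T − 30.6)
4751.9 T = 131081 − 37408 = 93673
T ≈ 19.71 °C — above 0 °C, consistent with complete melting.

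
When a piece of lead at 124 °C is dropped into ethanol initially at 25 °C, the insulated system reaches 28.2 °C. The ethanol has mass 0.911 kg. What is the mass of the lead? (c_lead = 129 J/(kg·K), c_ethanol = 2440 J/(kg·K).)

|Q_lead| = |Q_ethanol|:
m×129×(124 − 28.2) = 0.911×2440×(28.2 − 25)
12358 m = 7113.1  ⇒  m ≈ 0.5756 kg

m ≈ 0.576 kg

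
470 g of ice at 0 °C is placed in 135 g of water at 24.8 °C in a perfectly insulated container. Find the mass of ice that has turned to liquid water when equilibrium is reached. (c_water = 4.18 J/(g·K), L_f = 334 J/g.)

m_melted ≈ 41.9 g

Heat available from the water dropping to 0 °C: 135×4.18×24.8 = 13995 J.
Melting all 470 g of ice would need 470×334 = 156980 J.
Since 13995 < 156980 J, not all the ice melts; equilibrium is at 0 °C.
m_melt = 13995 / L_f = 41.9 g.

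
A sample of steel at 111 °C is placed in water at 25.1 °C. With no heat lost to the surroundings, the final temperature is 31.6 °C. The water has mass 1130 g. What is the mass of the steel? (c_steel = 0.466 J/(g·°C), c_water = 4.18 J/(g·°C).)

m ≈ 830 g

|Q_steel| = |Q_water|:
m×0.466×(111 − 31.6) = 1130×4.18×(31.6 − 25.1)
37 m = 30702  ⇒  m ≈ 829.8 g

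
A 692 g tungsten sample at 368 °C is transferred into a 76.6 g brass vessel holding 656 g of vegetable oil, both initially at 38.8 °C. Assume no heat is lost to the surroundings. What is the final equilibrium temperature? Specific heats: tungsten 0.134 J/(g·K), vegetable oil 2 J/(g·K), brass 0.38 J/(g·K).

Heat gained plus heat lost sum to zero:
692·0.134·(T − 368) + 656·2·(T − 38.8) + 76.6·0.38·(T − 38.8) = 0
92.73(T − 368) + 1312(T − 38.8) + 29.11(T − 38.8) = 0
(92.73 + 1312 + 29.11) T = 92.73·368 + 1312·38.8 + 29.11·38.8
T = 86159 / 1433.8 = 60.1 °C

T_f ≈ 60.1 °C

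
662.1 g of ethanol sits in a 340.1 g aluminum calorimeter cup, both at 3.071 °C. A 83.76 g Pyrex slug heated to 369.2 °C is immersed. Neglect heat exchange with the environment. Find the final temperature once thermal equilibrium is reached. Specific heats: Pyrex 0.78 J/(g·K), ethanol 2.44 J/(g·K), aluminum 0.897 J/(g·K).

With ΣQ=0 the equilibrium temperature is the m·c-weighted mean:
T_f = (65.33×369.2 + 1615.5×3.071 + 305.07×3.071) / (65.33 + 1615.5 + 305.07)
    = 30019 / 1985.9 ≈ 15.12 °C

T_f ≈ 15.1 °C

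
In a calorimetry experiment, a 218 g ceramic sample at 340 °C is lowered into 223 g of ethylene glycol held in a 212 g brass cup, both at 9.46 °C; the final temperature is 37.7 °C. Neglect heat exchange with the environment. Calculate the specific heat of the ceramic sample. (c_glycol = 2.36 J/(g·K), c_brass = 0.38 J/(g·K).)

c ≈ 0.26 J/(g·K)

Net heat exchanged in the isolated system is zero:
218×c×(37.7 − 340) + 223×2.36×(37.7 − 9.46) + 212×0.38×(37.7 − 9.46) = 0
-65901 c = -17137
c = -17137/-65901 ≈ 0.26 J/(g·K)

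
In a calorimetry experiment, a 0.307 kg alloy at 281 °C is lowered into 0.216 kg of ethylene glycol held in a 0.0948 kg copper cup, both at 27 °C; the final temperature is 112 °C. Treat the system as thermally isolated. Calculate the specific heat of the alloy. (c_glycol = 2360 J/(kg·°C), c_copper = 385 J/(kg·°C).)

c ≈ 895 J/(kg·°C)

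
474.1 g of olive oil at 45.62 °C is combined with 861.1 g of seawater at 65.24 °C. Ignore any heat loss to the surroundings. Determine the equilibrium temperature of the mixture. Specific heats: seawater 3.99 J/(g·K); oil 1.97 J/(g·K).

T_f ≈ 61.0 °C

T_f = Σ m_i c_i T_i / Σ m_i c_i:
T_f = (3435.8·65.24 + 933.98·45.62) / (3435.8 + 933.98)
    = 266759 / 4369.8 ≈ 61.05 °C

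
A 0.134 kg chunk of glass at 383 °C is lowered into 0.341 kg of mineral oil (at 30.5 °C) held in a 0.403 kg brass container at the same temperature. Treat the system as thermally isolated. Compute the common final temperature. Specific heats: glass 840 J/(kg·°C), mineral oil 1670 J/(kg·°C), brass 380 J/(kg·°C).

With ΣQ=0 the equilibrium temperature is the m·c-weighted mean:
T_f = (112.56·383 + 569.47·30.5 + 153.14·30.5) / (112.56 + 569.47 + 153.14)
    = 65150 / 835.17 ≈ 78.01 °C

T_f ≈ 78.0 °C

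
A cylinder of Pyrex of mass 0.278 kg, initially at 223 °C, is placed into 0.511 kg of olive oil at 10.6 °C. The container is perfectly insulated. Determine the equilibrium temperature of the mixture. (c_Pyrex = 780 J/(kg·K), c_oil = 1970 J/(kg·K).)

T_f ≈ 48.2 °C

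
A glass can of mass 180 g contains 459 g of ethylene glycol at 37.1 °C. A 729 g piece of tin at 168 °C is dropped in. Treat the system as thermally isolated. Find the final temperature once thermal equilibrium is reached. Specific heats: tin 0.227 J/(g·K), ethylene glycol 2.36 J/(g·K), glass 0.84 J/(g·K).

T_f ≈ 52.6 °C

Conservation of energy gives ΣQ = 0:
729×0.227×(T − 168) + 459×2.36×(T − 37.1) + 180×0.84×(T − 37.1) = 0
1399.9 T = 73599
T = 73599 / 1399.9 = 52.6 °C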